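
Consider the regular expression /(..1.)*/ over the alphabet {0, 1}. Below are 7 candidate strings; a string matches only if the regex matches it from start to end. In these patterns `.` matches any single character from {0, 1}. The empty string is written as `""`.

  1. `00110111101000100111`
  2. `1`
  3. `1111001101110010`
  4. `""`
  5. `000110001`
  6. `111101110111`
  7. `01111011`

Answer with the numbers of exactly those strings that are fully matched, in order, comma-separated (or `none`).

1 → match
2. `1` → no match
3 → match
4. `""` → match
5. `000110001` → no match
6. `111101110111` → match
7. `01111011` → match

1, 3, 4, 6, 7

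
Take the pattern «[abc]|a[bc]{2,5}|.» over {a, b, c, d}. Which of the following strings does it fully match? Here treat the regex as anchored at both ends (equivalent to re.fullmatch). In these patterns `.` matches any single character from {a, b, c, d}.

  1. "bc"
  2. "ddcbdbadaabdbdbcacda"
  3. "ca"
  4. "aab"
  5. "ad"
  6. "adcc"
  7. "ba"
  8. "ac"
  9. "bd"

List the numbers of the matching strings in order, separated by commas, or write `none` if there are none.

1. "bc" → no match
2 → no match
3. "ca" → no match
4. "aab" → no match
5. "ad" → no match
6. "adcc" → no match
7. "ba" → no match
8. "ac" → no match
9. "bd" → no match

none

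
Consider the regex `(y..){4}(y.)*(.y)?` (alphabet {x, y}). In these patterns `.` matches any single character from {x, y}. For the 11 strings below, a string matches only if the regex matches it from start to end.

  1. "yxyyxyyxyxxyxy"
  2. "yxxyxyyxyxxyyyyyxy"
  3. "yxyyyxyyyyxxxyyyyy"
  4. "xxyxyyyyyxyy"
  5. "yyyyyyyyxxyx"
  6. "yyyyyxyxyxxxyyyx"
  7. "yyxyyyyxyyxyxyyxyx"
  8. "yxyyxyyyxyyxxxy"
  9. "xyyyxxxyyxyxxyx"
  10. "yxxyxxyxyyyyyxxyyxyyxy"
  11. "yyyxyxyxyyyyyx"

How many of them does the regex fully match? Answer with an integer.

0

1 → no match
2 → no match
3 → no match
4. "xxyxyyyyyxyy" → no match — must start with "y"
5. "yyyyyyyyxxyx" → no match
6 → no match
7 → no match
8 → no match
9 → no match — must start with "y"
10 → no match
11 → no match
Total matched: 0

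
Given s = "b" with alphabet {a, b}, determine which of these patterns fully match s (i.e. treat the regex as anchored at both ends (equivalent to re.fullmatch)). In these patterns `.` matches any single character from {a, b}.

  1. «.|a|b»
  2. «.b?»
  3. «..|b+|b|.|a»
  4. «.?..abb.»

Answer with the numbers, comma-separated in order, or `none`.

1, 2, 3

1 → match
2 → match
3 → match
4 → no match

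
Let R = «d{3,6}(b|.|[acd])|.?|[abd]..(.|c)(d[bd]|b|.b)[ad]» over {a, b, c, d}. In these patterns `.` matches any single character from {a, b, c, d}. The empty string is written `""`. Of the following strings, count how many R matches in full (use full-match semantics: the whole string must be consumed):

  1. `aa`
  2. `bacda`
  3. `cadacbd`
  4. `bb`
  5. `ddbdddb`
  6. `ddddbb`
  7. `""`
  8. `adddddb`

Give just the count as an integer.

1

1 → no match
2 → no match
3 → no match
4 → no match
5 → no match
6 → no match
7 → match
8 → no match
Total matched: 1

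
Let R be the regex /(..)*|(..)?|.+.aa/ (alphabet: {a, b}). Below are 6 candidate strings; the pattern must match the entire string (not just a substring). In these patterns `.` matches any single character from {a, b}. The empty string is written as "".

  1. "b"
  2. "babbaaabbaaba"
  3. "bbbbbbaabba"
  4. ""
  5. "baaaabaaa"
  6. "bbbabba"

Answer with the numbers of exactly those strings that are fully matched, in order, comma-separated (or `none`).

1 → no match
2 → no match
3 → no match
4 → match
5 → match
6 → no match

4, 5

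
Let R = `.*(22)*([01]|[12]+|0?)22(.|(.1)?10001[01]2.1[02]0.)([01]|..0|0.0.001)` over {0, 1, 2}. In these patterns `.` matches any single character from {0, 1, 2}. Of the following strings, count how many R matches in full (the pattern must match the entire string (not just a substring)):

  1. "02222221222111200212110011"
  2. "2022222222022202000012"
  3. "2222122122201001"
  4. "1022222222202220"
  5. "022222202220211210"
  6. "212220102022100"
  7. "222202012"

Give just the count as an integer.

1 → no match
2 → no match
3 → no match
4 → match
5 → no match
6 → no match
7 → no match
Total matched: 1

1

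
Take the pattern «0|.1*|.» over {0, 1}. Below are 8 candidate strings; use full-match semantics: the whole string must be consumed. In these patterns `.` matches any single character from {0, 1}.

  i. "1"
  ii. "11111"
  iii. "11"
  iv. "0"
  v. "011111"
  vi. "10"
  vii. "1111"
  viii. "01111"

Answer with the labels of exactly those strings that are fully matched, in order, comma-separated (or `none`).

i → match
ii → match
iii → match
iv → match
v → match
vi → no match
vii → match
viii → match

i, ii, iii, iv, v, vii, viii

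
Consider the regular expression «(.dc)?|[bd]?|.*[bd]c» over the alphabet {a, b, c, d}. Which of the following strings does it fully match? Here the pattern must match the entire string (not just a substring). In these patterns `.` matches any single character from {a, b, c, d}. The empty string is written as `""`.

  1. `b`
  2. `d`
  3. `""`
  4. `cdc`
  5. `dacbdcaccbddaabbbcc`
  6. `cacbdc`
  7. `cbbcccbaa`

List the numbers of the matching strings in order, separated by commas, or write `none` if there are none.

1, 2, 3, 4, 6

1. `b` → match
2. `d` → match
3. `""` → match
4. `cdc` → match
5 → no match
6. `cacbdc` → match
7. `cbbcccbaa` → no match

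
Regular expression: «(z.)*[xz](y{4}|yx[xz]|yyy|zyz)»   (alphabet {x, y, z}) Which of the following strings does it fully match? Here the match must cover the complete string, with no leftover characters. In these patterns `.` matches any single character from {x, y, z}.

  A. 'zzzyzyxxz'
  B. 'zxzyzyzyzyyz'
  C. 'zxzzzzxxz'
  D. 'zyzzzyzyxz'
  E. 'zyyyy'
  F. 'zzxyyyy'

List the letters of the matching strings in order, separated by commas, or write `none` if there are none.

A. 'zzzyzyxxz' → no match
B. 'zxzyzyzyzyyz' → no match
C. 'zxzzzzxxz' → no match
D. 'zyzzzyzyxz' → match
E. 'zyyyy' → match
F. 'zzxyyyy' → match

D, E, F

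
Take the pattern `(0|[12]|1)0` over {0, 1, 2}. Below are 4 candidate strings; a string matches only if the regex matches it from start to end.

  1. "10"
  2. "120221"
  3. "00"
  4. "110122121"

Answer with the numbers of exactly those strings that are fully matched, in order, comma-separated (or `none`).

1 → match
2 → no match — must end with "0"
3 → match
4 → no match — must end with "0"

1, 3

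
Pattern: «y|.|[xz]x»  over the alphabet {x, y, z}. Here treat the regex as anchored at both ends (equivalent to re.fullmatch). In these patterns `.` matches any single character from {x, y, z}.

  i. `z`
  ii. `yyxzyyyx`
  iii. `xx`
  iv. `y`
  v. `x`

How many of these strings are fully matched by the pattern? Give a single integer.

4

i → match
ii → no match
iii → match
iv → match
v → match
Total matched: 4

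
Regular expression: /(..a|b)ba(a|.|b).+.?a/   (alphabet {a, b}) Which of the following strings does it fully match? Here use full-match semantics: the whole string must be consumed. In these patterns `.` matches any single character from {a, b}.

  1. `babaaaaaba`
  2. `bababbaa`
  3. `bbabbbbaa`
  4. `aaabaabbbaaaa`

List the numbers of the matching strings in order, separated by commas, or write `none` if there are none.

3, 4

1 → no match
2 → no match
3 → match
4 → match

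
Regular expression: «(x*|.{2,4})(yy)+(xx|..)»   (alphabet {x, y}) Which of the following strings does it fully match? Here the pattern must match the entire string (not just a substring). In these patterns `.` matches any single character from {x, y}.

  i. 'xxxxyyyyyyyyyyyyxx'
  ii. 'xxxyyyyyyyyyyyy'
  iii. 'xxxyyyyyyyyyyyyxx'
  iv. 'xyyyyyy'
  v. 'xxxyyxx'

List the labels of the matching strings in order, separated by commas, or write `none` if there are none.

i → match
ii → match
iii → match
iv → match
v → match

i, ii, iii, iv, v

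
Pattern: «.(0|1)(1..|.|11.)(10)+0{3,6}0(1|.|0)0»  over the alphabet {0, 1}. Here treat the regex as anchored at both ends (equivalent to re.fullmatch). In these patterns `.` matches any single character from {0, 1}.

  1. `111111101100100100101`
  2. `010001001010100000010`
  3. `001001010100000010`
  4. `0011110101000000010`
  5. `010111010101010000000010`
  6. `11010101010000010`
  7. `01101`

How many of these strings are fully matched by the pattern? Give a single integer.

3

1 → no match — must end with `0`
2 → no match
3 → match
4 → match
5 → no match
6 → match
7 → no match — must end with `0`
Total matched: 3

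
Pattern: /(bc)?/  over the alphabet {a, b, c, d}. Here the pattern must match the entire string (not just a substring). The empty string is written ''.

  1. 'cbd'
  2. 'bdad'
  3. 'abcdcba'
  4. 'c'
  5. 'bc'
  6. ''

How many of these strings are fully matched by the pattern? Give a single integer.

2

1 → no match
2 → no match
3 → no match
4 → no match
5 → match
6 → match
Total matched: 2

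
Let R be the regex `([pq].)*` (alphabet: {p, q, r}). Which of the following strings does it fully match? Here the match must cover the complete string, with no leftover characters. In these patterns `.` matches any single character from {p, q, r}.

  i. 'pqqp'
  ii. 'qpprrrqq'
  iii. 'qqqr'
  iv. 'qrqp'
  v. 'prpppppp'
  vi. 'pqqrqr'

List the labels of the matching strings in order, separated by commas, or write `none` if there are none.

i. 'pqqp' → match
ii. 'qpprrrqq' → no match
iii. 'qqqr' → match
iv. 'qrqp' → match
v. 'prpppppp' → match
vi. 'pqqrqr' → match

i, iii, iv, v, vi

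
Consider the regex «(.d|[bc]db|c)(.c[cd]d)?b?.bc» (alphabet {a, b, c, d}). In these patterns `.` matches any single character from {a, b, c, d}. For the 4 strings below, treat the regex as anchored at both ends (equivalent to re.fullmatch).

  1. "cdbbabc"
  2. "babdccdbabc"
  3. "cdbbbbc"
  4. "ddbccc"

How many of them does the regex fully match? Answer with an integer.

1. "cdbbabc" → match
2. "babdccdbabc" → no match
3. "cdbbbbc" → match
4. "ddbccc" → no match — must end with "bc"
Total matched: 2

2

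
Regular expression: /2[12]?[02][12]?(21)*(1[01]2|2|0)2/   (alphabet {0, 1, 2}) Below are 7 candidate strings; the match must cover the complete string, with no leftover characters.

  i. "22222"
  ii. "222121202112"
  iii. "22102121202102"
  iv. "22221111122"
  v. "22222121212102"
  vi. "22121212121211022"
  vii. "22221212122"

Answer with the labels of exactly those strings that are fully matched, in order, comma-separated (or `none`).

i → match
ii → no match
iii → no match
iv → no match
v → match
vi → match
vii → match

i, v, vi, vii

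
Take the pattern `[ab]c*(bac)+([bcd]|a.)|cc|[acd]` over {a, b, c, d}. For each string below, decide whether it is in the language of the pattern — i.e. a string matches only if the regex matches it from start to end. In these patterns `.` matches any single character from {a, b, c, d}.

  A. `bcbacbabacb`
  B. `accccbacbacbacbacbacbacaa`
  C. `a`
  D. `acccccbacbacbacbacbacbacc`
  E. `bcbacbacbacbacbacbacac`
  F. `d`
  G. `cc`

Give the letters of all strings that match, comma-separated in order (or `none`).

A → no match
B → match
C → match
D → match
E → match
F → match
G → match

B, C, D, E, F, G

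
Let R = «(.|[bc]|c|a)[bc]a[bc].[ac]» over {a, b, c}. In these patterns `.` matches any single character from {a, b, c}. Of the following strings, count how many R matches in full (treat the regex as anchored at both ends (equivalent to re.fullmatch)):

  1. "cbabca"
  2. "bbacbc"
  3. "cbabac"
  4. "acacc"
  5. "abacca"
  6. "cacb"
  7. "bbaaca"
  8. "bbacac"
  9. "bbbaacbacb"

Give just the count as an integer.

1 → match
2 → match
3 → match
4 → no match
5 → match
6 → no match
7 → no match
8 → match
9 → no match
Total matched: 5

5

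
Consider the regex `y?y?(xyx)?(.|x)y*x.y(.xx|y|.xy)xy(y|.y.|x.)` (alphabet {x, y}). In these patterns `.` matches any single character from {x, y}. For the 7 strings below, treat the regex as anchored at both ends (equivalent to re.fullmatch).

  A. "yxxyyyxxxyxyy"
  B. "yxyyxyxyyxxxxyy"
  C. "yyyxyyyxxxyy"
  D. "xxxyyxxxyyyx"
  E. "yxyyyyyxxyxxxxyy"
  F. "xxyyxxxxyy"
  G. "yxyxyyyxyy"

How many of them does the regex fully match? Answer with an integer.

A → match
B → no match
C → match
D → match
E → match
F → match
G → match
Total matched: 6

6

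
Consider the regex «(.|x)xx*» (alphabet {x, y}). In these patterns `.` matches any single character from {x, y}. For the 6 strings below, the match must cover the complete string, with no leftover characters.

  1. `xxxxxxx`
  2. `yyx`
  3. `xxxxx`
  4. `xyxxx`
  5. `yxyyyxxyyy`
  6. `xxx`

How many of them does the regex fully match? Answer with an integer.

3

1 → match
2 → no match
3 → match
4 → no match
5 → no match
6 → match
Total matched: 3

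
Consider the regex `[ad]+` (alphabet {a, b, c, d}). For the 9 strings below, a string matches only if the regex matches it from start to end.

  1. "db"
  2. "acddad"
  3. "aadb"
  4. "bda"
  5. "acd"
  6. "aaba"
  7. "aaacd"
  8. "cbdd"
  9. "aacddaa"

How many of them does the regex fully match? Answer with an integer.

0

1. "db" → no match
2. "acddad" → no match
3. "aadb" → no match
4. "bda" → no match
5. "acd" → no match
6. "aaba" → no match
7. "aaacd" → no match
8. "cbdd" → no match
9. "aacddaa" → no match
Total matched: 0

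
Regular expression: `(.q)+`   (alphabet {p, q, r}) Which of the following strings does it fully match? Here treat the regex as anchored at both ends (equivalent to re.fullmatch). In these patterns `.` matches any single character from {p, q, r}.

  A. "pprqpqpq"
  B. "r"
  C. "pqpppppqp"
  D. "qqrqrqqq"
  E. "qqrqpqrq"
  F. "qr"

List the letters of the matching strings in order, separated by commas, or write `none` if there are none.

A → no match
B → no match — must end with "q"
C → no match — must end with "q"
D → match
E → match
F → no match — must end with "q"

D, E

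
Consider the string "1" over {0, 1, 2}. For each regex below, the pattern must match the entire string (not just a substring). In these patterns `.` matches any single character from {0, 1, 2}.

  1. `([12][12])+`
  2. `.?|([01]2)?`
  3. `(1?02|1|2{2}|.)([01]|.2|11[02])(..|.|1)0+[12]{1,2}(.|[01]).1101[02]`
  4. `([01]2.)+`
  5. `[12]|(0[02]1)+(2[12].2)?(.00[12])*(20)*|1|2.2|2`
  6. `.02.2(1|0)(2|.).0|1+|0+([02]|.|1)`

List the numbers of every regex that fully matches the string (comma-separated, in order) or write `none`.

1 → no match
2 → match
3 → no match
4 → no match
5 → match
6 → match

2, 5, 6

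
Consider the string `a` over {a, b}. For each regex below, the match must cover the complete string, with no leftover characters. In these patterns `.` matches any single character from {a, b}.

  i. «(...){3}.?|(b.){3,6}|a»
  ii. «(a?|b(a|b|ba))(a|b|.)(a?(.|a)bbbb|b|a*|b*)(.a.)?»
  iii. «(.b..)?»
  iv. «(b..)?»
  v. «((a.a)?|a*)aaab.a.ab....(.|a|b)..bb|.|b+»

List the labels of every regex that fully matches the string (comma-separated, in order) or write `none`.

i → match
ii → match
iii → no match
iv → no match
v → match

i, ii, v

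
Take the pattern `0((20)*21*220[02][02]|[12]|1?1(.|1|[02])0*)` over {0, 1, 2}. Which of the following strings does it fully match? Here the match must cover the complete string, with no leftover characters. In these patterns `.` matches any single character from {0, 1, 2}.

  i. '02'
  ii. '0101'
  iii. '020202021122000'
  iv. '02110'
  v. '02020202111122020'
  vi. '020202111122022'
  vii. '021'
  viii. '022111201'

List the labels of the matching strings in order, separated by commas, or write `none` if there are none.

i, iii, v, vi

i → match
ii → no match
iii → match
iv → no match
v → match
vi → match
vii → no match
viii → no match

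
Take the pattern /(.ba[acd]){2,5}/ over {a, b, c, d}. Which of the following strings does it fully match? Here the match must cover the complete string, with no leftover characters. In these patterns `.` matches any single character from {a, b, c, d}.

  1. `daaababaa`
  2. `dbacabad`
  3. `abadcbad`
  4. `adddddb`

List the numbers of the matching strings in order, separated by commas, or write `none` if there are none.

1. `daaababaa` → no match
2. `dbacabad` → match
3. `abadcbad` → match
4. `adddddb` → no match

2, 3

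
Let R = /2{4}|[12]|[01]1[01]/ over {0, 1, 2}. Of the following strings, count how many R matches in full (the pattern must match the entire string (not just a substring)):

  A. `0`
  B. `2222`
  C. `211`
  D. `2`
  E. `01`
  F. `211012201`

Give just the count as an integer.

A. `0` → no match
B. `2222` → match
C. `211` → no match
D. `2` → match
E. `01` → no match
F. `211012201` → no match
Total matched: 2

2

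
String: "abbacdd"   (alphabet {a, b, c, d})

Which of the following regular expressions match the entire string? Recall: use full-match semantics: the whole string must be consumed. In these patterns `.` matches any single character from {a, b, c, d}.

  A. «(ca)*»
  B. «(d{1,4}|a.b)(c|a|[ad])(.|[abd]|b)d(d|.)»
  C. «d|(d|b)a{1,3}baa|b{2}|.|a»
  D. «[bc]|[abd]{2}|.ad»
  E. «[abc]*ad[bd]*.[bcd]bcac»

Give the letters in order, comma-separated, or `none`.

B

A → no match
B → match
C → no match
D → no match
E → no match — must end with "bcac"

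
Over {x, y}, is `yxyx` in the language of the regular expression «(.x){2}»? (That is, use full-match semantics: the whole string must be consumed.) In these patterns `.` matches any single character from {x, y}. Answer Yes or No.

Yes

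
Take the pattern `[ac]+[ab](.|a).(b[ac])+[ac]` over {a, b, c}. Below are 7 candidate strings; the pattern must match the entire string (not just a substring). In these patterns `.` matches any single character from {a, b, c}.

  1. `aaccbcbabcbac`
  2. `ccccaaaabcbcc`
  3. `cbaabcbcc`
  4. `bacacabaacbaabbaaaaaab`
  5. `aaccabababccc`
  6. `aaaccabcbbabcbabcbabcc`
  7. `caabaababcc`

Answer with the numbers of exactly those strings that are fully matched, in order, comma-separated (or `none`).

1 → match
2 → match
3 → match
4 → no match
5 → no match
6 → match
7 → match

1, 2, 3, 6, 7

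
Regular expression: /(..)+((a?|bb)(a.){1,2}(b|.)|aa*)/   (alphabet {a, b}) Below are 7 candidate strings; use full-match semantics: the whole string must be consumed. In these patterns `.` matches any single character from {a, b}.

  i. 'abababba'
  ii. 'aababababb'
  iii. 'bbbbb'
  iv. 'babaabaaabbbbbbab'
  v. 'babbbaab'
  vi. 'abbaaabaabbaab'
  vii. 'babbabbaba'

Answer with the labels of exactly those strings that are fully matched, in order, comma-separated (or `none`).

i. 'abababba' → no match
ii. 'aababababb' → no match
iii. 'bbbbb' → no match
iv → no match
v. 'babbbaab' → no match
vi → no match
vii. 'babbabbaba' → no match

none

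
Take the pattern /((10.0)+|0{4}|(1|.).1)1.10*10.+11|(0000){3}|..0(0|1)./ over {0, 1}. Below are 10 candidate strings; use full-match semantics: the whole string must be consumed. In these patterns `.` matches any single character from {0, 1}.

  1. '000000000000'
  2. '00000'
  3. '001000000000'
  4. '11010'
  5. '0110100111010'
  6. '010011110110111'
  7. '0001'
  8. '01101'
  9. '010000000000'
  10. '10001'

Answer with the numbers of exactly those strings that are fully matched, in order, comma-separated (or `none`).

1, 2, 4, 10

1 → match
2 → match
3 → no match
4 → match
5 → no match
6 → no match
7 → no match
8 → no match
9 → no match
10 → match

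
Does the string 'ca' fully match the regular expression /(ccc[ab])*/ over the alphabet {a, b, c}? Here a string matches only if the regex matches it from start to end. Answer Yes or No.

No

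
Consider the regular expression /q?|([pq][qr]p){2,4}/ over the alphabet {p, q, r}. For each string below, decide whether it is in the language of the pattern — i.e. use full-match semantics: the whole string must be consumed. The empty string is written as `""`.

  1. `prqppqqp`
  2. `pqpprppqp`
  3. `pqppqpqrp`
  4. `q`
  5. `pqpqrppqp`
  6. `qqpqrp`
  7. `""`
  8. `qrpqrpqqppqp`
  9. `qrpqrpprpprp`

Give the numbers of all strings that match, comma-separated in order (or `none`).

1 → no match
2 → match
3 → match
4 → match
5 → match
6 → match
7 → match
8 → match
9 → match

2, 3, 4, 5, 6, 7, 8, 9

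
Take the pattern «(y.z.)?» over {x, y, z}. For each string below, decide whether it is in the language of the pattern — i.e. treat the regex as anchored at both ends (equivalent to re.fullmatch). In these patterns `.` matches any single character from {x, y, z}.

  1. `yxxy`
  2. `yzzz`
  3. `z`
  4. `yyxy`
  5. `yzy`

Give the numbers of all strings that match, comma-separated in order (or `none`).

2

1. `yxxy` → no match
2. `yzzz` → match
3. `z` → no match
4. `yyxy` → no match
5. `yzy` → no match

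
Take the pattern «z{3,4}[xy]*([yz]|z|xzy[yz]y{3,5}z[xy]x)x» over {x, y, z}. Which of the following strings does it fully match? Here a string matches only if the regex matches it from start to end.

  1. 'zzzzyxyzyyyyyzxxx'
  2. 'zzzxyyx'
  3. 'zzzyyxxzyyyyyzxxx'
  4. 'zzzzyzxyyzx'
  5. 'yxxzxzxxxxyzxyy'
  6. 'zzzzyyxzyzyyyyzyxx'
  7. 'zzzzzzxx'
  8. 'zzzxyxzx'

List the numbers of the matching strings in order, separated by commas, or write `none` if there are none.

1 → no match
2 → match
3 → match
4 → no match
5 → no match — must start with 'z'
6 → match
7 → no match
8 → match

2, 3, 6, 8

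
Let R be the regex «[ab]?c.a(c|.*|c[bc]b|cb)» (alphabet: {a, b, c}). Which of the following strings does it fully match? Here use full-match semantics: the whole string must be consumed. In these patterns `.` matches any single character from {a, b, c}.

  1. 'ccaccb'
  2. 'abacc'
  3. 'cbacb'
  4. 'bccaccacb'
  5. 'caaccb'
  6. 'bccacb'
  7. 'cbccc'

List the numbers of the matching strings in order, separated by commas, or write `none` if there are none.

1 → match
2 → no match
3 → match
4 → match
5 → match
6 → match
7 → no match

1, 3, 4, 5, 6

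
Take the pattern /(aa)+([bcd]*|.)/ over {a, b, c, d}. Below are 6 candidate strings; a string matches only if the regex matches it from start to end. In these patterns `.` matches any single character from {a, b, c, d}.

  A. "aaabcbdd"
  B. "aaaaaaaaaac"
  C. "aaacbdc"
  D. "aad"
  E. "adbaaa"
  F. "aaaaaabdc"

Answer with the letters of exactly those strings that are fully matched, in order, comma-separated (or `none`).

A → no match
B → match
C → no match
D → match
E → no match — must start with "aa"
F → match

B, D, F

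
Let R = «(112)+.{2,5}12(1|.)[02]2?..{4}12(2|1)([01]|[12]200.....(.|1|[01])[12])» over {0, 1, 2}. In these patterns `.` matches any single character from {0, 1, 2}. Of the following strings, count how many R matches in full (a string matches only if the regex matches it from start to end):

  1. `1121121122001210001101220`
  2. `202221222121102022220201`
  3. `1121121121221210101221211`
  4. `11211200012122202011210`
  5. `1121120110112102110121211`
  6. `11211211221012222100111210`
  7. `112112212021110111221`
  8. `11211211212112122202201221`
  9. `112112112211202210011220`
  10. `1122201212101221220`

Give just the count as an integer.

1 → match
2 → no match — must start with `112`
3 → match
4 → match
5 → match
6 → match
7 → no match
8 → match
9 → match
10 → match
Total matched: 8

8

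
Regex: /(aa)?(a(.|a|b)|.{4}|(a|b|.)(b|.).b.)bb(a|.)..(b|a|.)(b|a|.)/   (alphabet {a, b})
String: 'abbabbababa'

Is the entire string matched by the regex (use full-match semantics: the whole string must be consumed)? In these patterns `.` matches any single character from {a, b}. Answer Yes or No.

Yes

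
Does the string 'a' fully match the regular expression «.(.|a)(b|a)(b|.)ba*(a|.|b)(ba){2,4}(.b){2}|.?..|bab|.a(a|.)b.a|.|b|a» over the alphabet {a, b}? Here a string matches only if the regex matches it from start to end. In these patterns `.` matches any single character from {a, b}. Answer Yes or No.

Yes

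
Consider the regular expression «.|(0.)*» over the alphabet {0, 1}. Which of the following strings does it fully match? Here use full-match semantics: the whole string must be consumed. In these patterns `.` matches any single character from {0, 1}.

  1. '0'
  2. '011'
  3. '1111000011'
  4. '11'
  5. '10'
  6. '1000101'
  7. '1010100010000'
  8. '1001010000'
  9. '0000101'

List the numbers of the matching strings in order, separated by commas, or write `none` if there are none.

1

1. '0' → match
2. '011' → no match
3. '1111000011' → no match
4. '11' → no match
5. '10' → no match
6. '1000101' → no match
7 → no match
8. '1001010000' → no match
9. '0000101' → no match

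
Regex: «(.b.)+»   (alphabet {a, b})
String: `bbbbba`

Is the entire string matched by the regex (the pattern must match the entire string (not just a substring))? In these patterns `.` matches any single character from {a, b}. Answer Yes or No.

Yes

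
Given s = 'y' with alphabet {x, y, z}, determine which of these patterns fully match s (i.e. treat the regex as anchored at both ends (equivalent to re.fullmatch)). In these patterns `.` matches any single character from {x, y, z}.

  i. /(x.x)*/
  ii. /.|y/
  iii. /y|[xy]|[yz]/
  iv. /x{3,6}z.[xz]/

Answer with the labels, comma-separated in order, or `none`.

i → no match
ii → match
iii → match
iv → no match — must start with 'x'

ii, iii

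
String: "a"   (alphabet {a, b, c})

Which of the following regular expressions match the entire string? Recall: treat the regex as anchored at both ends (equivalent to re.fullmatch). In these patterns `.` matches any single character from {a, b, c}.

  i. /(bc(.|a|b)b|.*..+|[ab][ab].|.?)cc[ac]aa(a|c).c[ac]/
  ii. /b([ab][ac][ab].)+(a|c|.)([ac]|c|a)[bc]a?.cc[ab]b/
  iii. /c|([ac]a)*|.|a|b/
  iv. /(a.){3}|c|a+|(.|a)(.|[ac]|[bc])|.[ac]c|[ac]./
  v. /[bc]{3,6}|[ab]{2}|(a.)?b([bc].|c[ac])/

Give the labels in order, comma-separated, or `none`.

iii, iv

i → no match
ii → no match — must start with "b"
iii → match
iv → match
v → no match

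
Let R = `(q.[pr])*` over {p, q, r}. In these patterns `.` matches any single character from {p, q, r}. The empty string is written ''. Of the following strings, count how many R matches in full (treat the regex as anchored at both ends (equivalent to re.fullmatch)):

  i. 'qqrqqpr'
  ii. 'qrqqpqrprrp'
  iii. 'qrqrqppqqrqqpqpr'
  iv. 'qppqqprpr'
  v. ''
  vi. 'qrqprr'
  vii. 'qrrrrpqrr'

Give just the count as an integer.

i → no match
ii → no match
iii → no match
iv → no match
v → match
vi → no match
vii → no match
Total matched: 1

1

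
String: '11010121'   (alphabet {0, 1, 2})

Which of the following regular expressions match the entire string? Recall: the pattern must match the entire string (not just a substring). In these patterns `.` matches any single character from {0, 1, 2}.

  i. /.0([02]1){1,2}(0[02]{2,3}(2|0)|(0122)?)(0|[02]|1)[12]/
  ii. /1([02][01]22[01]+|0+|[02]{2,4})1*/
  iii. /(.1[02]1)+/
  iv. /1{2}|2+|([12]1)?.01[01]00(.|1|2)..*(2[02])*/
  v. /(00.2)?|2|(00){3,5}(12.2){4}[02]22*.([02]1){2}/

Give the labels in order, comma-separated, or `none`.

iii

i → no match
ii → no match
iii → match
iv → no match
v → no match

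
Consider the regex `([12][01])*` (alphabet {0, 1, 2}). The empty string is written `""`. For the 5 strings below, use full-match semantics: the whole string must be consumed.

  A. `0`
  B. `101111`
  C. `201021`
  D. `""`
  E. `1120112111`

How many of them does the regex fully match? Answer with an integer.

A. `0` → no match
B. `101111` → match
C. `201021` → match
D. `""` → match
E. `1120112111` → match
Total matched: 4

4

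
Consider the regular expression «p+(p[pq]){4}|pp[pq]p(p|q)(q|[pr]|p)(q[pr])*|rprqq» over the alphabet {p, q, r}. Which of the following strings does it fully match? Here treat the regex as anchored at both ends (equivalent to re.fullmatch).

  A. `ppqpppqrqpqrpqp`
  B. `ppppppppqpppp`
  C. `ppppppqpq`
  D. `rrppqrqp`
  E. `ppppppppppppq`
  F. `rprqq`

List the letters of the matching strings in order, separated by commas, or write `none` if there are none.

A → no match
B → match
C → match
D → no match
E → match
F → match

B, C, E, F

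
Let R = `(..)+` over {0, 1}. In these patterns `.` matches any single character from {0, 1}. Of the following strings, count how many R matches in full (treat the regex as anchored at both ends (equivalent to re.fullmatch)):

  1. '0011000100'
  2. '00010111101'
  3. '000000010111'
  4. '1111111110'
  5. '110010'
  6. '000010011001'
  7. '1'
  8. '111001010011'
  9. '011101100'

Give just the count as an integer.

6

1. '0011000100' → match
2. '00010111101' → no match
3. '000000010111' → match
4. '1111111110' → match
5. '110010' → match
6. '000010011001' → match
7. '1' → no match
8. '111001010011' → match
9. '011101100' → no match
Total matched: 6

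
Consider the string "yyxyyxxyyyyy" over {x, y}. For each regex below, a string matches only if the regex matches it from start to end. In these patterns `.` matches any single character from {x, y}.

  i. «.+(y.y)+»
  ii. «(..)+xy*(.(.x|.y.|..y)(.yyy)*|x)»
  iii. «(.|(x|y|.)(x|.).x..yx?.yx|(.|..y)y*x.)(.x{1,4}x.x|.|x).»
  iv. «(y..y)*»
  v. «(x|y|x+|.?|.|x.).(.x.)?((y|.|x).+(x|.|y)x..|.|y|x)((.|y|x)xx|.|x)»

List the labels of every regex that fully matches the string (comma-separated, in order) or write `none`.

i → match
ii → match
iii → no match
iv → match
v → no match

i, ii, iv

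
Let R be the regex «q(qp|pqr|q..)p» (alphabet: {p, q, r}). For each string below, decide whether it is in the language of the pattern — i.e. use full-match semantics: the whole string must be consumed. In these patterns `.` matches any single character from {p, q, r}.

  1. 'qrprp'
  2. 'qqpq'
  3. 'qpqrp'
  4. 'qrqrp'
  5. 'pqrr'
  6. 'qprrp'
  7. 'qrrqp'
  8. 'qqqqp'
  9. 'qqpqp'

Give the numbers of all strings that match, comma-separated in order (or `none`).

1. 'qrprp' → no match
2. 'qqpq' → no match — must end with 'p'
3. 'qpqrp' → match
4. 'qrqrp' → no match
5. 'pqrr' → no match — must start with 'q'
6. 'qprrp' → no match
7. 'qrrqp' → no match
8. 'qqqqp' → match
9. 'qqpqp' → match

3, 8, 9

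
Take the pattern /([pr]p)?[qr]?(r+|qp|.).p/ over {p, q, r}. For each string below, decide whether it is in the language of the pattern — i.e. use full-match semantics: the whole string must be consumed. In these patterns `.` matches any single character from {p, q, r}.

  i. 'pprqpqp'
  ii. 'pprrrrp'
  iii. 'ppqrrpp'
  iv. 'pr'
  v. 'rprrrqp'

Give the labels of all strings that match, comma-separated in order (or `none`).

i, ii, iii, v

i → match
ii → match
iii → match
iv → no match — must end with 'p'
v → match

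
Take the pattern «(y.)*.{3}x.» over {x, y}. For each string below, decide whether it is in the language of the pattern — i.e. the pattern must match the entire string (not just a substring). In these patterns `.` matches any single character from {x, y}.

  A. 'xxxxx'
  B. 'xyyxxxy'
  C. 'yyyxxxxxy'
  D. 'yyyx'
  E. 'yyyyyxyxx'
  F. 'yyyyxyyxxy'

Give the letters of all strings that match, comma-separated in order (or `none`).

A → match
B → no match
C → match
D → no match
E → match
F → no match

A, C, E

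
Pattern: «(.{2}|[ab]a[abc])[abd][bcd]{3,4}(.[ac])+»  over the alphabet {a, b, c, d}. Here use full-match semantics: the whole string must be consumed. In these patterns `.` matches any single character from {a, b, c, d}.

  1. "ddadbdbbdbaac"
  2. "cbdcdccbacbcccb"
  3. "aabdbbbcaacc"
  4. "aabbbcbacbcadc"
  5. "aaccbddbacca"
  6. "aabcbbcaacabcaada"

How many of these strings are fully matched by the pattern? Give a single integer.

2

1 → no match
2 → no match
3 → match
4 → no match
5 → no match
6 → match
Total matched: 2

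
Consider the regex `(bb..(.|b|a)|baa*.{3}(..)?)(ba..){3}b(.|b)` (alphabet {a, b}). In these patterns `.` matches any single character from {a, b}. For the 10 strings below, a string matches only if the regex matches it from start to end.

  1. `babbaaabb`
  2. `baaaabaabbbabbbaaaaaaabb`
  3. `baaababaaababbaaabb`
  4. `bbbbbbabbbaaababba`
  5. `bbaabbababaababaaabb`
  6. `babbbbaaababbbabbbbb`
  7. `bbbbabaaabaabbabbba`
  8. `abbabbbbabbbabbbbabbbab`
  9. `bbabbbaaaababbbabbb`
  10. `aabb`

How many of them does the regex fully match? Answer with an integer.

1

1. `babbaaabb` → no match
2 → no match
3 → no match
4 → no match
5 → no match
6 → no match
7 → match
8 → no match
9 → no match
10. `aabb` → no match
Total matched: 1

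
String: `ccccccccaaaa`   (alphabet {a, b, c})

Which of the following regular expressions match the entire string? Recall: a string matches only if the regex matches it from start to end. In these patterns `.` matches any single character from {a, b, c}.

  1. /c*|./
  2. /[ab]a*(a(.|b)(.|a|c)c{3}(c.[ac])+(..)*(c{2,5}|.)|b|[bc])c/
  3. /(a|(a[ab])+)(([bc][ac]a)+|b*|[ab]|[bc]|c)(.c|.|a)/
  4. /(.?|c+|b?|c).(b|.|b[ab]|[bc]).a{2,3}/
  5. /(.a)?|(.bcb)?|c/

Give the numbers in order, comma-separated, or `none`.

1 → no match
2 → no match — must end with `c`
3 → no match — must start with `a`
4 → match
5 → no match

4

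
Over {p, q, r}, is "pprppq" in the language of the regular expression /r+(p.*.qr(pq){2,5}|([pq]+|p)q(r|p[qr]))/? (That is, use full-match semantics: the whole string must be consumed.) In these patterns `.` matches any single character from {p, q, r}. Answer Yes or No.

Every match must start with "r", but "pprppq" does not.

No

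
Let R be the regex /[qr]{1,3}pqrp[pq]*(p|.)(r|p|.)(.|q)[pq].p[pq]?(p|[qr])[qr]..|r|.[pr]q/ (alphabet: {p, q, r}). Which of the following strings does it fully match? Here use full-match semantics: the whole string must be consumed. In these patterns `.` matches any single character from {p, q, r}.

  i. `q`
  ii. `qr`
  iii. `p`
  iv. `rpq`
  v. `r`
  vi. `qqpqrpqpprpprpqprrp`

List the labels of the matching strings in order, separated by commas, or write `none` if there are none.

i → no match
ii → no match
iii → no match
iv → match
v → match
vi → match

iv, v, vi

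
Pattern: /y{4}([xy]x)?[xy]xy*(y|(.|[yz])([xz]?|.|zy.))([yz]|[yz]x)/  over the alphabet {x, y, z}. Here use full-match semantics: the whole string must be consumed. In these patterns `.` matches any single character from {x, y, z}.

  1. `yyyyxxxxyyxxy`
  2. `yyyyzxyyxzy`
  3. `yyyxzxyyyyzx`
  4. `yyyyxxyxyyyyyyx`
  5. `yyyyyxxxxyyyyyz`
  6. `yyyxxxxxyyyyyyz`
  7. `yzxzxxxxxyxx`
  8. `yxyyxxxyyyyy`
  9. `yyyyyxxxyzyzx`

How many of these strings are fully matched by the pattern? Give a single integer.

3

1 → match
2. `yyyyzxyyxzy` → no match
3. `yyyxzxyyyyzx` → no match
4 → match
5 → no match
6 → no match
7. `yzxzxxxxxyxx` → no match
8. `yxyyxxxyyyyy` → no match
9 → match
Total matched: 3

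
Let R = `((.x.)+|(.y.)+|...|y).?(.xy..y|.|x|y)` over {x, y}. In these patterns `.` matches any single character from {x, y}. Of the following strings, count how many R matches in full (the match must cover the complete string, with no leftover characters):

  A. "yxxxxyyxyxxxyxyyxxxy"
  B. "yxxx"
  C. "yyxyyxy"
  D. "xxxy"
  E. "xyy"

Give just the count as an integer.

4

A → match
B. "yxxx" → match
C. "yyxyyxy" → match
D. "xxxy" → match
E. "xyy" → no match
Total matched: 4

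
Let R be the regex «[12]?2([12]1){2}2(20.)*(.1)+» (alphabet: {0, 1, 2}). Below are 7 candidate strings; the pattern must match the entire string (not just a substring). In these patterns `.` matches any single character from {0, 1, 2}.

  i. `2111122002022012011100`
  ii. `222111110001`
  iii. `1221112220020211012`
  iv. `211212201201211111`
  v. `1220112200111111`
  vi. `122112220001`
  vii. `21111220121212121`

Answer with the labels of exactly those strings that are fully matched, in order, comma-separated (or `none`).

i → no match — must end with `1`
ii. `222111110001` → no match
iii → no match — must end with `1`
iv → match
v → no match
vi. `122112220001` → no match
vii → match

iv, vii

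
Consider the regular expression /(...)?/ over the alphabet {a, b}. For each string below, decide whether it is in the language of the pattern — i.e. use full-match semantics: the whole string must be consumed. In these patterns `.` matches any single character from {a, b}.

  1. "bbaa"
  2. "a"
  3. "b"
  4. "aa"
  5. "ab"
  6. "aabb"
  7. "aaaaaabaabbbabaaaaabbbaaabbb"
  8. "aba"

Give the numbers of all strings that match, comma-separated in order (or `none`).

8

1 → no match
2 → no match
3 → no match
4 → no match
5 → no match
6 → no match
7 → no match
8 → match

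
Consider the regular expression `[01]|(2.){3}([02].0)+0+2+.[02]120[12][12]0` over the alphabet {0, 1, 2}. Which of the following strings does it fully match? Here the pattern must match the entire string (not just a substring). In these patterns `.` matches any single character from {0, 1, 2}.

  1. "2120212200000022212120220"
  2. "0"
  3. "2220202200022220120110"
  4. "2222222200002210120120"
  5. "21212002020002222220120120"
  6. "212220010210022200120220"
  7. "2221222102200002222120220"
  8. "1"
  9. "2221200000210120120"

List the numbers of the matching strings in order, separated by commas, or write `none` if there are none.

1 → match
2 → match
3 → match
4 → match
5 → match
6 → match
7 → match
8 → match
9 → match

1, 2, 3, 4, 5, 6, 7, 8, 9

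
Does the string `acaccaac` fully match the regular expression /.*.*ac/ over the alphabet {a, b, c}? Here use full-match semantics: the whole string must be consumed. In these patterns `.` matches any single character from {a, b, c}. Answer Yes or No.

Yes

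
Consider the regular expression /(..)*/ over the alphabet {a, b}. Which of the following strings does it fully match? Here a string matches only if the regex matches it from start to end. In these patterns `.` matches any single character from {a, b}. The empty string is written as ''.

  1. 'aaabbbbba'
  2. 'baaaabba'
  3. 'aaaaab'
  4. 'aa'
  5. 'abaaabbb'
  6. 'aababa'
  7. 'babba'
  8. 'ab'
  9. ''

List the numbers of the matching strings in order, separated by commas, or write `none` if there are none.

2, 3, 4, 5, 6, 8, 9

1. 'aaabbbbba' → no match
2. 'baaaabba' → match
3. 'aaaaab' → match
4. 'aa' → match
5. 'abaaabbb' → match
6. 'aababa' → match
7. 'babba' → no match
8. 'ab' → match
9. '' → match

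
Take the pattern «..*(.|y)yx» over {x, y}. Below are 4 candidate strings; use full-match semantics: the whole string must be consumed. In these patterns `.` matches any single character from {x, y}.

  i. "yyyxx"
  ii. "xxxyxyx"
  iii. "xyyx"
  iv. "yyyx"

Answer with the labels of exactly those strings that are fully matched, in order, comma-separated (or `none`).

i → no match — must end with "yx"
ii → match
iii → match
iv → match

ii, iii, iv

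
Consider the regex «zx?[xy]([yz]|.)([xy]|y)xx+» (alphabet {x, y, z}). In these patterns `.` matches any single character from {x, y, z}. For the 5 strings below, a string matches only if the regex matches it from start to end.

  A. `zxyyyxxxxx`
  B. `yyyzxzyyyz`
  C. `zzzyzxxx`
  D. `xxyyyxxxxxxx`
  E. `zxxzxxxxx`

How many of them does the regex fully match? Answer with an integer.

A → match
B → no match — must start with `z`
C → no match
D → no match — must start with `z`
E → match
Total matched: 2

2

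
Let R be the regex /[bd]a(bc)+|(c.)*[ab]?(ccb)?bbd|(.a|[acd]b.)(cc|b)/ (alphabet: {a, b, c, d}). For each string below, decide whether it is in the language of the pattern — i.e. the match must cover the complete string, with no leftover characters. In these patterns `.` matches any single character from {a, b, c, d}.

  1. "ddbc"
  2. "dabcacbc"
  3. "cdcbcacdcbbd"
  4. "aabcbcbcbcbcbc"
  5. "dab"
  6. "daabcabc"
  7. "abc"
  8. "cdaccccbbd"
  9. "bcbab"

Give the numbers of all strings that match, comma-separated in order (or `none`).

1 → no match
2 → no match
3 → no match
4 → no match
5 → match
6 → no match
7 → no match
8 → no match
9 → no match

5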